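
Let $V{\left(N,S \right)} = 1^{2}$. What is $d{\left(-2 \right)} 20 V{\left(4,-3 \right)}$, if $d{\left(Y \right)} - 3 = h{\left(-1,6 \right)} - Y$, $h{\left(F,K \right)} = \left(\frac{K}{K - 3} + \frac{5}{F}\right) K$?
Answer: $-260$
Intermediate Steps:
$V{\left(N,S \right)} = 1$
$h{\left(F,K \right)} = K \left(\frac{5}{F} + \frac{K}{-3 + K}\right)$ ($h{\left(F,K \right)} = \left(\frac{K}{-3 + K} + \frac{5}{F}\right) K = \left(\frac{5}{F} + \frac{K}{-3 + K}\right) K = K \left(\frac{5}{F} + \frac{K}{-3 + K}\right)$)
$d{\left(Y \right)} = -15 - Y$ ($d{\left(Y \right)} = 3 - \left(Y - \frac{6 \left(-15 + 5 \cdot 6 - 6\right)}{\left(-1\right) \left(-3 + 6\right)}\right) = 3 - \left(Y + \frac{6 \left(-15 + 30 - 6\right)}{3}\right) = 3 - \left(Y + 6 \cdot \frac{1}{3} \cdot 9\right) = 3 - \left(18 + Y\right) = -15 - Y$)
$d{\left(-2 \right)} 20 V{\left(4,-3 \right)} = \left(-15 - -2\right) 20 \cdot 1 = \left(-15 + 2\right) 20 \cdot 1 = \left(-13\right) 20 \cdot 1 = \left(-260\right) 1 = -260$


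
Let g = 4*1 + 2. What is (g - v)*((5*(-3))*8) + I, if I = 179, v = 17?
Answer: 1499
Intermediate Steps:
g = 6 (g = 4 + 2 = 6)
(g - v)*((5*(-3))*8) + I = (6 - 1*17)*((5*(-3))*8) + 179 = (6 - 17)*(-15*8) + 179 = -11*(-120) + 179 = 1320 + 179 = 1499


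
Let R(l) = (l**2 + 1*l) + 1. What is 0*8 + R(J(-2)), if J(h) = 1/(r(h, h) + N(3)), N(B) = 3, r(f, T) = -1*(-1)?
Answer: 21/16 ≈ 1.3125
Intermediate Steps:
r(f, T) = 1
J(h) = 1/4 (J(h) = 1/(1 + 3) = 1/4)
R(l) = 1 + l + l**2 (R(l) = (l**2 + l) + 1 = (l + l**2) + 1 = 1 + l + l**2)
0*8 + R(J(-2)) = 0*8 + (1 + 1/4 + (1/4)**2) = 0 + (1 + 1/4 + 1/16) = 0 + 21/16 = 21/16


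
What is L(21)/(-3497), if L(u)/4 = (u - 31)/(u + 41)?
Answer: 20/108407 ≈ 0.00018449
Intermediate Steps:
L(u) = 4*(-31 + u)/(41 + u) (L(u) = 4*((u - 31)/(u + 41)) = 4*((-31 + u)/(41 + u)) = 4*(-31 + u)/(41 + u))
L(21)/(-3497) = (4*(-31 + 21)/(41 + 21))/(-3497) = (4*(-10)/62)*(-1/3497) = (4*(1/62)*(-10))*(-1/3497) = -20/31*(-1/3497) = 20/108407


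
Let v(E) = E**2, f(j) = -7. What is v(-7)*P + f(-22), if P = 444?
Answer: 21749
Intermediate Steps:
v(-7)*P + f(-22) = (-7)**2*444 - 7 = 49*444 - 7 = 21756 - 7 = 21749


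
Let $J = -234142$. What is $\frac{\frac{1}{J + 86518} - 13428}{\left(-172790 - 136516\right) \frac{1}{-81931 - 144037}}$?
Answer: $- \frac{27995953315979}{2853811809} \approx -9810.0$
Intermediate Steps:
$\frac{\frac{1}{J + 86518} - 13428}{\left(-172790 - 136516\right) \frac{1}{-81931 - 144037}} = \frac{\frac{1}{-234142 + 86518} - 13428}{\left(-172790 - 136516\right) \frac{1}{-81931 - 144037}} = \frac{\frac{1}{-147624} - 13428}{\left(-309306\right) \frac{1}{-225968}} = \frac{- \frac{1}{147624} - 13428}{\left(-309306\right) \left(- \frac{1}{225968}\right)} = - \frac{1982295073}{147624 \cdot \frac{154653}{112984}} = \left(- \frac{1982295073}{147624}\right) \frac{112984}{154653} = - \frac{27995953315979}{2853811809}$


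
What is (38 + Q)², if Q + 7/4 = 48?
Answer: 113569/16 ≈ 7098.1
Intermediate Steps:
Q = 185/4 (Q = -7/4 + 48 = 185/4 ≈ 46.250)
(38 + Q)² = (38 + 185/4)² = (337/4)² = 113569/16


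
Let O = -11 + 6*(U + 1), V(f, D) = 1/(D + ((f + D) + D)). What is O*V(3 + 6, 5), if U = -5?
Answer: -35/24 ≈ -1.4583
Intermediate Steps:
V(f, D) = 1/(f + 3*D) (V(f, D) = 1/(D + ((D + f) + D)) = 1/(D + (f + 2*D)) = 1/(f + 3*D))
O = -35 (O = -11 + 6*(-5 + 1) = -11 + 6*(-4) = -11 - 24 = -35)
O*V(3 + 6, 5) = -35/((3 + 6) + 3*5) = -35/(9 + 15) = -35/24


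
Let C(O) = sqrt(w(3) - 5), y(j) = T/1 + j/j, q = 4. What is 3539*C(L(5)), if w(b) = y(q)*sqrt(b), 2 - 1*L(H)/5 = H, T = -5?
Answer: 3539*sqrt(-5 - 4*sqrt(3)) ≈ 12223.0*I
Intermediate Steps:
L(H) = 10 - 5*H
y(j) = -4 (y(j) = -5/1 + j/j = -5*1 + 1 = -5 + 1 = -4)
w(b) = -4*sqrt(b)
C(O) = sqrt(-5 - 4*sqrt(3)) (C(O) = sqrt(-4*sqrt(3) - 5) = sqrt(-5 - 4*sqrt(3)))
3539*C(L(5)) = 3539*sqrt(-5 - 4*sqrt(3))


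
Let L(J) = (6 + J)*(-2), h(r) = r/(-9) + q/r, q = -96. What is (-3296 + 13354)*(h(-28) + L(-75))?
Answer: 91588148/63 ≈ 1.4538e+6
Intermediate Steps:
h(r) = -96/r - r/9 (h(r) = r/(-9) - 96/r = r*(-⅑) - 96/r = -r/9 - 96/r = -96/r - r/9)
L(J) = -12 - 2*J
(-3296 + 13354)*(h(-28) + L(-75)) = (-3296 + 13354)*((-96/(-28) - ⅑*(-28)) + (-12 - 2*(-75))) = 10058*((-96*(-1/28) + 28/9) + (-12 + 150)) = 10058*((24/7 + 28/9) + 138) = 10058*(412/63 + 138) = 10058*(9106/63) = 91588148/63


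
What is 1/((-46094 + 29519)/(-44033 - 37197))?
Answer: 16246/3315 ≈ 4.9008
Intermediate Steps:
1/((-46094 + 29519)/(-44033 - 37197)) = 1/(-16575/(-81230)) = 1/(-16575*(-1/81230)) = 1/(3315/16246) = 16246/3315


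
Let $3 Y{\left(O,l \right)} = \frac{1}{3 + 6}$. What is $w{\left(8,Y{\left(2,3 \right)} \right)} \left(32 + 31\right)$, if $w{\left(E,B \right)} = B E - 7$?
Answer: $- \frac{1267}{3} \approx -422.33$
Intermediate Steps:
$Y{\left(O,l \right)} = \frac{1}{27}$ ($Y{\left(O,l \right)} = \frac{1}{3 \left(3 + 6\right)} = \frac{1}{3 \cdot 9} = \frac{1}{3} \cdot \frac{1}{9} = \frac{1}{27}$)
$w{\left(E,B \right)} = -7 + B E$
$w{\left(8,Y{\left(2,3 \right)} \right)} \left(32 + 31\right) = \left(-7 + \frac{1}{27} \cdot 8\right) \left(32 + 31\right) = \left(-7 + \frac{8}{27}\right) 63 = \left(- \frac{181}{27}\right) 63 = - \frac{1267}{3}$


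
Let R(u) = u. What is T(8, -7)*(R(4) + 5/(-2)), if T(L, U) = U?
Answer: -21/2 ≈ -10.500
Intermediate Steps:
T(8, -7)*(R(4) + 5/(-2)) = -7*(4 + 5/(-2)) = -7*(4 + 5*(-½)) = -7*(4 - 5/2) = -7*3/2 = -21/2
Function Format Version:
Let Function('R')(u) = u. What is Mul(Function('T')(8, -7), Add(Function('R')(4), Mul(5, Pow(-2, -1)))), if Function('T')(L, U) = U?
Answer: Rational(-21, 2) ≈ -10.500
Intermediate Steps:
Mul(Function('T')(8, -7), Add(Function('R')(4), Mul(5, Pow(-2, -1)))) = Mul(-7, Add(4, Mul(5, Pow(-2, -1)))) = Mul(-7, Add(4, Mul(5, Rational(-1, 2)))) = Mul(-7, Add(4, Rational(-5, 2))) = Mul(-7, Rational(3, 2)) = Rational(-21, 2)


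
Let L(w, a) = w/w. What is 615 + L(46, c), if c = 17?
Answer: 616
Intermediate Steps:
L(w, a) = 1
615 + L(46, c) = 615 + 1 = 616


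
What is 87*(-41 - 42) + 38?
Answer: -7183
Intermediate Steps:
87*(-41 - 42) + 38 = 87*(-83) + 38 = -7221 + 38 = -7183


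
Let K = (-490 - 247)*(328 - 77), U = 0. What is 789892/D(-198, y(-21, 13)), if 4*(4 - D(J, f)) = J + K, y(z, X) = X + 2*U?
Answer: 53552/3139 ≈ 17.060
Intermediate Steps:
y(z, X) = X (y(z, X) = X + 2*0 = X + 0 = X)
K = -184987 (K = -737*251 = -184987)
D(J, f) = 185003/4 - J/4 (D(J, f) = 4 - (J - 184987)/4 = 4 - (-184987 + J)/4 = 4 + (184987/4 - J/4) = 185003/4 - J/4)
789892/D(-198, y(-21, 13)) = 789892/(185003/4 - 1/4*(-198)) = 789892/(185003/4 + 99/2) = 789892/(185201/4) = 789892*(4/185201) = 53552/3139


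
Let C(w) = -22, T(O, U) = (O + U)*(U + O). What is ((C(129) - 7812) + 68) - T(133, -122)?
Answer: -7887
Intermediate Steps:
T(O, U) = (O + U)² (T(O, U) = (O + U)*(O + U) = (O + U)²)
((C(129) - 7812) + 68) - T(133, -122) = ((-22 - 7812) + 68) - (133 - 122)² = (-7834 + 68) - 1*11² = -7766 - 1*121 = -7766 - 121 = -7887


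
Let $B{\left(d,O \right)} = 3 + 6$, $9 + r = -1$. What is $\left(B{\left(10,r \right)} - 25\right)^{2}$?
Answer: $256$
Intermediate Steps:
$r = -10$ ($r = -9 - 1 = -10$)
$B{\left(d,O \right)} = 9$
$\left(B{\left(10,r \right)} - 25\right)^{2} = \left(9 - 25\right)^{2} = \left(-16\right)^{2} = 256$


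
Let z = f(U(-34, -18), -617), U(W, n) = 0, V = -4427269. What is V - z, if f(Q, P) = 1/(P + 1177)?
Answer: -2479270641/560 ≈ -4.4273e+6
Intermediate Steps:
f(Q, P) = 1/(1177 + P)
z = 1/560 (z = 1/(1177 - 617) = 1/560 ≈ 0.0017857)
V - z = -4427269 - 1*1/560 = -4427269 - 1/560 = -2479270641/560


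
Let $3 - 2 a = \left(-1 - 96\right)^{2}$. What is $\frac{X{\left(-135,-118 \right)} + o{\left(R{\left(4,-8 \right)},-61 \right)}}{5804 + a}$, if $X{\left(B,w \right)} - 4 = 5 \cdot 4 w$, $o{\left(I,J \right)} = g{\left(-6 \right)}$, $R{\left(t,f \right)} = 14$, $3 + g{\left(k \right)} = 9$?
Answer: $- \frac{2350}{1101} \approx -2.1344$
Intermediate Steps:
$g{\left(k \right)} = 6$ ($g{\left(k \right)} = -3 + 9 = 6$)
$o{\left(I,J \right)} = 6$
$X{\left(B,w \right)} = 4 + 20 w$ ($X{\left(B,w \right)} = 4 + 5 \cdot 4 w = 4 + 20 w$)
$a = -4703$ ($a = \frac{3}{2} - \frac{\left(-1 - 96\right)^{2}}{2} = \frac{3}{2} - \frac{\left(-97\right)^{2}}{2} = \frac{3}{2} - \frac{9409}{2} = -4703$)
$\frac{X{\left(-135,-118 \right)} + o{\left(R{\left(4,-8 \right)},-61 \right)}}{5804 + a} = \frac{\left(4 + 20 \left(-118\right)\right) + 6}{5804 - 4703} = \frac{\left(4 - 2360\right) + 6}{1101} = \left(-2356 + 6\right) \frac{1}{1101} = \left(-2350\right) \frac{1}{1101} = - \frac{2350}{1101}$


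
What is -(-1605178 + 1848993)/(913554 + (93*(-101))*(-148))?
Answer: -243815/2303718 ≈ -0.10584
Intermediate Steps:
-(-1605178 + 1848993)/(913554 + (93*(-101))*(-148)) = -243815/(913554 - 9393*(-148)) = -243815/(913554 + 1390164) = -243815/2303718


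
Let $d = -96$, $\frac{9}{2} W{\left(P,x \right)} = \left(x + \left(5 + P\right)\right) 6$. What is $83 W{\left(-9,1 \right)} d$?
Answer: $31872$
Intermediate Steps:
$W{\left(P,x \right)} = \frac{20}{3} + \frac{4 P}{3} + \frac{4 x}{3}$ ($W{\left(P,x \right)} = \frac{2 \left(x + \left(5 + P\right)\right) 6}{9} = \frac{2 \left(5 + P + x\right) 6}{9} = \frac{2 \left(30 + 6 P + 6 x\right)}{9} = \frac{20}{3} + \frac{4 P}{3} + \frac{4 x}{3}$)
$83 W{\left(-9,1 \right)} d = 83 \left(\frac{20}{3} + \frac{4}{3} \left(-9\right) + \frac{4}{3} \cdot 1\right) \left(-96\right) = 83 \left(\frac{20}{3} - 12 + \frac{4}{3}\right) \left(-96\right) = 83 \left(-4\right) \left(-96\right) = \left(-332\right) \left(-96\right) = 31872$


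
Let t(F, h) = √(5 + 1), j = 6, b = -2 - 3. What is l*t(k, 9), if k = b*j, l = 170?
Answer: 170*√6 ≈ 416.41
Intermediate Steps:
b = -5
k = -30 (k = -5*6 = -30)
t(F, h) = √6
l*t(k, 9) = 170*√6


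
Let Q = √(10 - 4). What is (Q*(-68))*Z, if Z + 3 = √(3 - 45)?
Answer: 68*√6*(3 - I*√42) ≈ 499.7 - 1079.5*I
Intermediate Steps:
Z = -3 + I*√42 (Z = -3 + √(3 - 45) = -3 + √(-42) = -3 + I*√42 ≈ -3.0 + 6.4807*I)
Q = √6 ≈ 2.4495
(Q*(-68))*Z = (√6*(-68))*(-3 + I*√42) = (-68*√6)*(-3 + I*√42) = -68*√6*(-3 + I*√42)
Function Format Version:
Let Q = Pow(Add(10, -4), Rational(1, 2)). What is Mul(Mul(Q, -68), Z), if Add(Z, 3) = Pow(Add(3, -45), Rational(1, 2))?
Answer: Mul(68, Pow(6, Rational(1, 2)), Add(3, Mul(-1, I, Pow(42, Rational(1, 2))))) ≈ Add(499.70, Mul(-1079.5, I))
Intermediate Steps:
Z = Add(-3, Mul(I, Pow(42, Rational(1, 2)))) (Z = Add(-3, Pow(Add(3, -45), Rational(1, 2))) = Add(-3, Pow(-42, Rational(1, 2))) = Add(-3, Mul(I, Pow(42, Rational(1, 2)))) ≈ Add(-3.0000, Mul(6.4807, I)))
Q = Pow(6, Rational(1, 2)) ≈ 2.4495
Mul(Mul(Q, -68), Z) = Mul(Mul(Pow(6, Rational(1, 2)), -68), Add(-3, Mul(I, Pow(42, Rational(1, 2))))) = Mul(Mul(-68, Pow(6, Rational(1, 2))), Add(-3, Mul(I, Pow(42, Rational(1, 2))))) = Mul(-68, Pow(6, Rational(1, 2)), Add(-3, Mul(I, Pow(42, Rational(1, 2)))))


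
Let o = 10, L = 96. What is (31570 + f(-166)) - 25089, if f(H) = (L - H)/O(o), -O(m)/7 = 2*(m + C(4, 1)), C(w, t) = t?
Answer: 498906/77 ≈ 6479.3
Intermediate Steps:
O(m) = -14 - 14*m (O(m) = -14*(m + 1) = -14*(1 + m) = -7*(2 + 2*m) = -14 - 14*m)
f(H) = -48/77 + H/154 (f(H) = (96 - H)/(-14 - 14*10) = (96 - H)/(-14 - 140) = (96 - H)/(-154) = (96 - H)*(-1/154) = -48/77 + H/154)
(31570 + f(-166)) - 25089 = (31570 + (-48/77 + (1/154)*(-166))) - 25089 = (31570 + (-48/77 - 83/77)) - 25089 = (31570 - 131/77) - 25089 = 2430759/77 - 25089 = 498906/77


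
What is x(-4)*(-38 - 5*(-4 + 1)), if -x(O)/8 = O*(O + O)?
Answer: 5888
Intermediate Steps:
x(O) = -16*O² (x(O) = -8*O*(O + O) = -8*O*2*O = -16*O²)
x(-4)*(-38 - 5*(-4 + 1)) = (-16*(-4)²)*(-38 - 5*(-4 + 1)) = (-16*16)*(-38 - 5*(-3)) = -256*(-38 + 15) = -256*(-23) = 5888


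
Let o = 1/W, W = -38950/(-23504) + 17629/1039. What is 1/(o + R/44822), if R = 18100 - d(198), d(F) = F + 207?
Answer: 10192994910126/4571320703051 ≈ 2.2298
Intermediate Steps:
W = 227410533/12210328 (W = -38950*(-1/23504) + 17629*(1/1039) = 19475/11752 + 17629/1039 = 227410533/12210328 ≈ 18.624)
d(F) = 207 + F
R = 17695 (R = 18100 - (207 + 198) = 18100 - 1*405 = 18100 - 405 = 17695)
o = 12210328/227410533 (o = 1/(227410533/12210328) = 12210328/227410533 ≈ 0.053693)
1/(o + R/44822) = 1/(12210328/227410533 + 17695/44822) = 1/(4571320703051/10192994910126) = 10192994910126/4571320703051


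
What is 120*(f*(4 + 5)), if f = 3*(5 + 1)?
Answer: 19440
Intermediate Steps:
f = 18 (f = 3*6 = 18)
120*(f*(4 + 5)) = 120*(18*(4 + 5)) = 120*(18*9) = 120*162 = 19440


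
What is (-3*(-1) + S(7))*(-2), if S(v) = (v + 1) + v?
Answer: -36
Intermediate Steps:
S(v) = 1 + 2*v (S(v) = (1 + v) + v = 1 + 2*v)
(-3*(-1) + S(7))*(-2) = (-3*(-1) + (1 + 2*7))*(-2) = (3 + (1 + 14))*(-2) = (3 + 15)*(-2) = 18*(-2) = -36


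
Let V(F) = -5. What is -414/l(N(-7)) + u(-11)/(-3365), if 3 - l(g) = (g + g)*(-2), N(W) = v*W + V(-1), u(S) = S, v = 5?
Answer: 1394837/528305 ≈ 2.6402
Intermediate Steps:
N(W) = -5 + 5*W (N(W) = 5*W - 5 = -5 + 5*W)
l(g) = 3 + 4*g (l(g) = 3 - (g + g)*(-2) = 3 - 2*g*(-2) = 3 - (-4)*g = 3 + 4*g)
-414/l(N(-7)) + u(-11)/(-3365) = -414/(3 + 4*(-5 + 5*(-7))) - 11/(-3365) = -414/(3 + 4*(-5 - 35)) - 11*(-1/3365) = -414/(3 + 4*(-40)) + 11/3365 = -414/(3 - 160) + 11/3365 = -414/(-157) + 11/3365 = -414*(-1/157) + 11/3365 = 414/157 + 11/3365 = 1394837/528305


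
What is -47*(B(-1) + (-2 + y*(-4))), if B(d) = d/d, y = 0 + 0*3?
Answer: 47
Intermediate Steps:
y = 0 (y = 0 + 0 = 0)
B(d) = 1
-47*(B(-1) + (-2 + y*(-4))) = -47*(1 + (-2 + 0*(-4))) = -47*(1 + (-2 + 0)) = -47*(1 - 2) = -47*(-1) = 47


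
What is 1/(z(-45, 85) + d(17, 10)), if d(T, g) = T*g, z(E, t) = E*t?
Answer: -1/3655 ≈ -0.00027360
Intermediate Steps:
1/(z(-45, 85) + d(17, 10)) = 1/(-45*85 + 17*10) = 1/(-3825 + 170) = 1/(-3655) = -1/3655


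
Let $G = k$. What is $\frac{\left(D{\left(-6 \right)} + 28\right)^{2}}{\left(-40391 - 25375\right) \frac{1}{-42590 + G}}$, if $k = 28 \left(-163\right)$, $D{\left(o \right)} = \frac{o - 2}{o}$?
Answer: $\frac{60860096}{98649} \approx 616.94$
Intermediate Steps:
$D{\left(o \right)} = \frac{-2 + o}{o}$ ($D{\left(o \right)} = \frac{o - 2}{o} = \frac{-2 + o}{o}$)
$k = -4564$
$G = -4564$
$\frac{\left(D{\left(-6 \right)} + 28\right)^{2}}{\left(-40391 - 25375\right) \frac{1}{-42590 + G}} = \frac{\left(\frac{-2 - 6}{-6} + 28\right)^{2}}{\left(-40391 - 25375\right) \frac{1}{-42590 - 4564}} = \frac{\left(\left(- \frac{1}{6}\right) \left(-8\right) + 28\right)^{2}}{\left(-65766\right) \frac{1}{-47154}} = \frac{\left(\frac{4}{3} + 28\right)^{2}}{\left(-65766\right) \left(- \frac{1}{47154}\right)} = \frac{\left(\frac{88}{3}\right)^{2}}{\frac{10961}{7859}} = \frac{7744}{9} \cdot \frac{7859}{10961} = \frac{60860096}{98649}$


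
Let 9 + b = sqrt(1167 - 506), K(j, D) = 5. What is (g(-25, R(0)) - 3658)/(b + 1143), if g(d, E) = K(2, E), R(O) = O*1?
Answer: -4142502/1285295 + 3653*sqrt(661)/1285295 ≈ -3.1499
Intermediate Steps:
R(O) = O
g(d, E) = 5
b = -9 + sqrt(661) (b = -9 + sqrt(1167 - 506) = -9 + sqrt(661) ≈ 16.710)
(g(-25, R(0)) - 3658)/(b + 1143) = (5 - 3658)/((-9 + sqrt(661)) + 1143) = -3653/(1134 + sqrt(661))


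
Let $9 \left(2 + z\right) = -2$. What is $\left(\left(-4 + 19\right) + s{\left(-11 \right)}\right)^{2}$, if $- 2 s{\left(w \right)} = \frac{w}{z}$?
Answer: $\frac{251001}{1600} \approx 156.88$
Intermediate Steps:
$z = - \frac{20}{9}$ ($z = -2 + \frac{1}{9} \left(-2\right) = -2 - \frac{2}{9} = - \frac{20}{9} \approx -2.2222$)
$s{\left(w \right)} = \frac{9 w}{40}$ ($s{\left(w \right)} = - \frac{w \frac{1}{- \frac{20}{9}}}{2} = - \frac{w \left(- \frac{9}{20}\right)}{2} = - \frac{\left(- \frac{9}{20}\right) w}{2} = \frac{9 w}{40}$)
$\left(\left(-4 + 19\right) + s{\left(-11 \right)}\right)^{2} = \left(\left(-4 + 19\right) + \frac{9}{40} \left(-11\right)\right)^{2} = \left(15 - \frac{99}{40}\right)^{2} = \left(\frac{501}{40}\right)^{2} = \frac{251001}{1600}$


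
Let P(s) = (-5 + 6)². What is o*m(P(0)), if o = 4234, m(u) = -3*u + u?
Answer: -8468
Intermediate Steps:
P(s) = 1 (P(s) = 1² = 1)
m(u) = -2*u
o*m(P(0)) = 4234*(-2*1) = 4234*(-2) = -8468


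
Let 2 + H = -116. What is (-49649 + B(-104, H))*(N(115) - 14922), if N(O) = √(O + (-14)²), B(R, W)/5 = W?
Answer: 749666358 - 50239*√311 ≈ 7.4878e+8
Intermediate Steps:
H = -118 (H = -2 - 116 = -118)
B(R, W) = 5*W
N(O) = √(196 + O) (N(O) = √(O + 196) = √(196 + O))
(-49649 + B(-104, H))*(N(115) - 14922) = (-49649 + 5*(-118))*(√(196 + 115) - 14922) = (-49649 - 590)*(√311 - 14922) = -50239*(-14922 + √311) = 749666358 - 50239*√311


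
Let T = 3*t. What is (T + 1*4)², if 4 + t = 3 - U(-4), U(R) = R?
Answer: 169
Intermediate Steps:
t = 3 (t = -4 + (3 - 1*(-4)) = -4 + (3 + 4) = -4 + 7 = 3)
T = 9 (T = 3*3 = 9)
(T + 1*4)² = (9 + 1*4)² = (9 + 4)² = 13² = 169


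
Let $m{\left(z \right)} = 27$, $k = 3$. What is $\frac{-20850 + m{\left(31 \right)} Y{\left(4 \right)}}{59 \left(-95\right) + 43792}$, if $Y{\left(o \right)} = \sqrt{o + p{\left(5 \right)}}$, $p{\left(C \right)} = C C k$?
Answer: $- \frac{6950}{12729} + \frac{3 \sqrt{79}}{4243} \approx -0.53971$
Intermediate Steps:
$p{\left(C \right)} = 3 C^{2}$ ($p{\left(C \right)} = C C 3 = C^{2} \cdot 3 = 3 C^{2}$)
$Y{\left(o \right)} = \sqrt{75 + o}$ ($Y{\left(o \right)} = \sqrt{o + 3 \cdot 5^{2}} = \sqrt{o + 3 \cdot 25} = \sqrt{o + 75} = \sqrt{75 + o}$)
$\frac{-20850 + m{\left(31 \right)} Y{\left(4 \right)}}{59 \left(-95\right) + 43792} = \frac{-20850 + 27 \sqrt{75 + 4}}{59 \left(-95\right) + 43792} = \frac{-20850 + 27 \sqrt{79}}{-5605 + 43792} = \frac{-20850 + 27 \sqrt{79}}{38187} = \left(-20850 + 27 \sqrt{79}\right) \frac{1}{38187} = - \frac{6950}{12729} + \frac{3 \sqrt{79}}{4243}$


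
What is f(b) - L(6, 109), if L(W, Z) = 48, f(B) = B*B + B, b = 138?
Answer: 19134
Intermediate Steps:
f(B) = B + B² (f(B) = B² + B = B + B²)
f(b) - L(6, 109) = 138*(1 + 138) - 1*48 = 138*139 - 48 = 19182 - 48 = 19134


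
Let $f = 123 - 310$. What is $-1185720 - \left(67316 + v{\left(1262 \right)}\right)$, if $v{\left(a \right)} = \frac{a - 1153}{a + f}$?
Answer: $- \frac{1347013809}{1075} \approx -1.253 \cdot 10^{6}$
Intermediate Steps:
$f = -187$
$v{\left(a \right)} = \frac{-1153 + a}{-187 + a}$ ($v{\left(a \right)} = \frac{a - 1153}{a - 187} = \frac{-1153 + a}{-187 + a}$)
$-1185720 - \left(67316 + v{\left(1262 \right)}\right) = -1185720 + \left(\left(-735152 + 667836\right) - \frac{-1153 + 1262}{-187 + 1262}\right) = -1185720 - \left(67316 + \frac{1}{1075} \cdot 109\right) = -1185720 - \frac{72364809}{1075} = - \frac{1347013809}{1075}$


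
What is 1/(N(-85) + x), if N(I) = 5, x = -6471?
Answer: -1/6466 ≈ -0.00015466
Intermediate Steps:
1/(N(-85) + x) = 1/(5 - 6471) = 1/(-6466) = -1/6466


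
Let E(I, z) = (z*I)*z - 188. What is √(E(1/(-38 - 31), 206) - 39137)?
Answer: I*√190154409/69 ≈ 199.85*I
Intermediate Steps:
E(I, z) = -188 + I*z² (E(I, z) = (I*z)*z - 188 = I*z² - 188 = -188 + I*z²)
√(E(1/(-38 - 31), 206) - 39137) = √((-188 + 206²/(-38 - 31)) - 39137) = √((-188 + 42436/(-69)) - 39137) = √((-188 - 1/69*42436) - 39137) = √((-188 - 42436/69) - 39137) = √(-55408/69 - 39137) = √(-2755861/69) = I*√190154409/69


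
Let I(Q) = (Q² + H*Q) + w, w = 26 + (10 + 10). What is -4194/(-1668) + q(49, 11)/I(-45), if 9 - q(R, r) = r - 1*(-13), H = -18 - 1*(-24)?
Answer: 1254729/500678 ≈ 2.5061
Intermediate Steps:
H = 6 (H = -18 + 24 = 6)
w = 46 (w = 26 + 20 = 46)
q(R, r) = -4 - r (q(R, r) = 9 - (r - 1*(-13)) = 9 - (r + 13) = 9 - (13 + r) = 9 + (-13 - r) = -4 - r)
I(Q) = 46 + Q² + 6*Q (I(Q) = (Q² + 6*Q) + 46 = 46 + Q² + 6*Q)
-4194/(-1668) + q(49, 11)/I(-45) = -4194/(-1668) + (-4 - 1*11)/(46 + (-45)² + 6*(-45)) = -4194*(-1/1668) + (-4 - 11)/(46 + 2025 - 270) = 699/278 - 15/1801 = 1254729/500678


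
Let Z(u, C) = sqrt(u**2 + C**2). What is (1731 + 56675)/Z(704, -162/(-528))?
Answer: 5139728*sqrt(3838051033)/3838051033 ≈ 82.963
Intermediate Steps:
Z(u, C) = sqrt(C**2 + u**2)
(1731 + 56675)/Z(704, -162/(-528)) = (1731 + 56675)/(sqrt((-162/(-528))**2 + 704**2)) = 58406/(sqrt((-162*(-1/528))**2 + 495616)) = 58406/(sqrt((27/88)**2 + 495616)) = 58406/(sqrt(729/7744 + 495616)) = 58406/(sqrt(3838051033/7744)) = 58406/((sqrt(3838051033)/88)) = 58406*(88*sqrt(3838051033)/3838051033) = 5139728*sqrt(3838051033)/3838051033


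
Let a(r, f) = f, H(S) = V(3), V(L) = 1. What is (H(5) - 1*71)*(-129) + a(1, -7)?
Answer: 9023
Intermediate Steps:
H(S) = 1
(H(5) - 1*71)*(-129) + a(1, -7) = (1 - 1*71)*(-129) - 7 = (1 - 71)*(-129) - 7 = -70*(-129) - 7 = 9030 - 7 = 9023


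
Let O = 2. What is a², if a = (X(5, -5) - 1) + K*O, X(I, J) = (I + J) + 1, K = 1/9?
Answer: 4/81 ≈ 0.049383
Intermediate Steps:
K = ⅑ ≈ 0.11111
X(I, J) = 1 + I + J
a = 2/9 (a = ((1 + 5 - 5) - 1) + (⅑)*2 = (1 - 1) + 2/9 = 0 + 2/9 = 2/9 ≈ 0.22222)
a² = (2/9)² = 4/81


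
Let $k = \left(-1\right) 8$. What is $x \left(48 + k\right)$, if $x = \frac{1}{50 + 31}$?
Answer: $\frac{40}{81} \approx 0.49383$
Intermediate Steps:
$k = -8$
$x = \frac{1}{81} \approx 0.012346$
$x \left(48 + k\right) = \frac{48 - 8}{81} = \frac{1}{81} \cdot 40 = \frac{40}{81}$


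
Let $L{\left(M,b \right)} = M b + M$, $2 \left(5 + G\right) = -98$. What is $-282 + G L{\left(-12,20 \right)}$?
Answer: $13326$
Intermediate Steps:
$G = -54$ ($G = -5 + \frac{1}{2} \left(-98\right) = -5 - 49 = -54$)
$L{\left(M,b \right)} = M + M b$
$-282 + G L{\left(-12,20 \right)} = -282 - 54 \left(- 12 \left(1 + 20\right)\right) = -282 - 54 \left(\left(-12\right) 21\right) = -282 - -13608 = -282 + 13608 = 13326$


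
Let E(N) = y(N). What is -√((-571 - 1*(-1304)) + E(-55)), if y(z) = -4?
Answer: -27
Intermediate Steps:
E(N) = -4
-√((-571 - 1*(-1304)) + E(-55)) = -√((-571 - 1*(-1304)) - 4) = -√((-571 + 1304) - 4) = -√(733 - 4) = -√729 = -1*27 = -27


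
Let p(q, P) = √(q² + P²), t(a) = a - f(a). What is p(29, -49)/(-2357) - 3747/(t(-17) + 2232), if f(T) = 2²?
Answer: -1249/737 - √3242/2357 ≈ -1.7189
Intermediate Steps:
f(T) = 4
t(a) = -4 + a (t(a) = a - 1*4 = a - 4 = -4 + a)
p(q, P) = √(P² + q²)
p(29, -49)/(-2357) - 3747/(t(-17) + 2232) = √((-49)² + 29²)/(-2357) - 3747/((-4 - 17) + 2232) = √(2401 + 841)*(-1/2357) - 3747/(-21 + 2232) = √3242*(-1/2357) - 3747/2211 = -√3242/2357 - 3747*1/2211 = -√3242/2357 - 1249/737 = -1249/737 - √3242/2357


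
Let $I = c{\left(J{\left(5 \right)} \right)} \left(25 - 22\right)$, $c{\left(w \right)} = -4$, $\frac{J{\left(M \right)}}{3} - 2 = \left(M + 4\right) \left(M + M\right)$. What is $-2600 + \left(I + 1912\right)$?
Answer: $-700$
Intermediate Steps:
$J{\left(M \right)} = 6 + 6 M \left(4 + M\right)$ ($J{\left(M \right)} = 6 + 3 \left(M + 4\right) \left(M + M\right) = 6 + 3 \left(4 + M\right) 2 M = 6 + 3 \cdot 2 M \left(4 + M\right) = 6 + 6 M \left(4 + M\right)$)
$I = -12$ ($I = - 4 \left(25 - 22\right) = \left(-4\right) 3 = -12$)
$-2600 + \left(I + 1912\right) = -2600 + \left(-12 + 1912\right) = -2600 + 1900 = -700$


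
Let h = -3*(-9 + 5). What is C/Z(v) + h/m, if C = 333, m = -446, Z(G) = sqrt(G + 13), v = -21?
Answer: -6/223 - 333*I*sqrt(2)/4 ≈ -0.026906 - 117.73*I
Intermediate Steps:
Z(G) = sqrt(13 + G)
h = 12 (h = -3*(-4) = 12)
C/Z(v) + h/m = 333/(sqrt(13 - 21)) + 12/(-446) = 333/(sqrt(-8)) + 12*(-1/446) = 333/((2*I*sqrt(2))) - 6/223 = 333*(-I*sqrt(2)/4) - 6/223 = -333*I*sqrt(2)/4 - 6/223 = -6/223 - 333*I*sqrt(2)/4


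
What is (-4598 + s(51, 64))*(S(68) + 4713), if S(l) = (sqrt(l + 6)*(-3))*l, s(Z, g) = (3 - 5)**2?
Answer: -21651522 + 937176*sqrt(74) ≈ -1.3590e+7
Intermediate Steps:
s(Z, g) = 4 (s(Z, g) = (-2)**2 = 4)
S(l) = -3*l*sqrt(6 + l) (S(l) = (sqrt(6 + l)*(-3))*l = (-3*sqrt(6 + l))*l = -3*l*sqrt(6 + l))
(-4598 + s(51, 64))*(S(68) + 4713) = (-4598 + 4)*(-3*68*sqrt(6 + 68) + 4713) = -4594*(-3*68*sqrt(74) + 4713) = -4594*(-204*sqrt(74) + 4713) = -4594*(4713 - 204*sqrt(74)) = -21651522 + 937176*sqrt(74)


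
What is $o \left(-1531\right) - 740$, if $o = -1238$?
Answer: $1894638$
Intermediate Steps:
$o \left(-1531\right) - 740 = \left(-1238\right) \left(-1531\right) - 740 = 1895378 - 740 = 1894638$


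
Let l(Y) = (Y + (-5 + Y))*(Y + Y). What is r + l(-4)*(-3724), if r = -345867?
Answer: -733163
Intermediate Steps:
l(Y) = 2*Y*(-5 + 2*Y) (l(Y) = (-5 + 2*Y)*(2*Y) = 2*Y*(-5 + 2*Y))
r + l(-4)*(-3724) = -345867 + (2*(-4)*(-5 + 2*(-4)))*(-3724) = -345867 + (2*(-4)*(-5 - 8))*(-3724) = -345867 + (2*(-4)*(-13))*(-3724) = -345867 + 104*(-3724) = -345867 - 387296 = -733163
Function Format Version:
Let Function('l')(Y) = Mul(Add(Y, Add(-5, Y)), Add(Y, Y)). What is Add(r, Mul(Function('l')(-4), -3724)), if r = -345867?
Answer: -733163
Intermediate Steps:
Function('l')(Y) = Mul(2, Y, Add(-5, Mul(2, Y))) (Function('l')(Y) = Mul(Add(-5, Mul(2, Y)), Mul(2, Y)) = Mul(2, Y, Add(-5, Mul(2, Y))))
Add(r, Mul(Function('l')(-4), -3724)) = Add(-345867, Mul(Mul(2, -4, Add(-5, Mul(2, -4))), -3724)) = Add(-345867, Mul(Mul(2, -4, Add(-5, -8)), -3724)) = Add(-345867, Mul(Mul(2, -4, -13), -3724)) = Add(-345867, Mul(104, -3724)) = Add(-345867, -387296) = -733163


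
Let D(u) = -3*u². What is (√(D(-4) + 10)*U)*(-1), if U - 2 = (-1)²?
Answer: -3*I*√38 ≈ -18.493*I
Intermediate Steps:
U = 3 (U = 2 + (-1)² = 2 + 1 = 3)
(√(D(-4) + 10)*U)*(-1) = (√(-3*(-4)² + 10)*3)*(-1) = (√(-3*16 + 10)*3)*(-1) = (√(-48 + 10)*3)*(-1) = (√(-38)*3)*(-1) = ((I*√38)*3)*(-1) = (3*I*√38)*(-1) = -3*I*√38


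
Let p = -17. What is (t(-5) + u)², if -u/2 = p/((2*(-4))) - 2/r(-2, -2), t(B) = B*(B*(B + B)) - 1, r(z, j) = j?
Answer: 1058841/16 ≈ 66178.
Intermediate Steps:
t(B) = -1 + 2*B³ (t(B) = B*(B*(2*B)) - 1 = B*(2*B²) - 1 = 2*B³ - 1 = -1 + 2*B³)
u = -25/4 (u = -2*(-17/(2*(-4)) - 2/(-2)) = -2*(-17/(-8) - 2*(-½)) = -2*(-17*(-⅛) + 1) = -2*(17/8 + 1) = -2*25/8 = -25/4 ≈ -6.2500)
(t(-5) + u)² = ((-1 + 2*(-5)³) - 25/4)² = ((-1 + 2*(-125)) - 25/4)² = ((-1 - 250) - 25/4)² = (-251 - 25/4)² = (-1029/4)² = 1058841/16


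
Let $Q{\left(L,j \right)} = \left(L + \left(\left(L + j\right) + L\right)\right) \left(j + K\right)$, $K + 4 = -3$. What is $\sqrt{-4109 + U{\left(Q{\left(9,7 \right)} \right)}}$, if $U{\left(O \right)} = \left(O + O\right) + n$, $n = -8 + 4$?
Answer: $3 i \sqrt{457} \approx 64.133 i$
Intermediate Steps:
$K = -7$ ($K = -4 - 3 = -7$)
$n = -4$
$Q{\left(L,j \right)} = \left(-7 + j\right) \left(j + 3 L\right)$ ($Q{\left(L,j \right)} = \left(L + \left(\left(L + j\right) + L\right)\right) \left(j - 7\right) = \left(L + \left(j + 2 L\right)\right) \left(-7 + j\right) = \left(j + 3 L\right) \left(-7 + j\right) = \left(-7 + j\right) \left(j + 3 L\right)$)
$U{\left(O \right)} = -4 + 2 O$ ($U{\left(O \right)} = \left(O + O\right) - 4 = 2 O - 4 = -4 + 2 O$)
$\sqrt{-4109 + U{\left(Q{\left(9,7 \right)} \right)}} = \sqrt{-4109 - \left(4 - 2 \left(7^{2} - 189 - 49 + 3 \cdot 9 \cdot 7\right)\right)} = \sqrt{-4109 - \left(4 - 2 \left(49 - 189 - 49 + 189\right)\right)} = \sqrt{-4109 + \left(-4 + 2 \cdot 0\right)} = \sqrt{-4109 + \left(-4 + 0\right)} = \sqrt{-4109 - 4} = \sqrt{-4113} = 3 i \sqrt{457}$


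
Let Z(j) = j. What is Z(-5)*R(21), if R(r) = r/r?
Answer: -5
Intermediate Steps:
R(r) = 1
Z(-5)*R(21) = -5*1 = -5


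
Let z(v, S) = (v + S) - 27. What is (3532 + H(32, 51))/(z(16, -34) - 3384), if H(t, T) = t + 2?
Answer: -3566/3429 ≈ -1.0400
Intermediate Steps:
z(v, S) = -27 + S + v (z(v, S) = (S + v) - 27 = -27 + S + v)
H(t, T) = 2 + t
(3532 + H(32, 51))/(z(16, -34) - 3384) = (3532 + (2 + 32))/((-27 - 34 + 16) - 3384) = (3532 + 34)/(-45 - 3384) = 3566/(-3429) = 3566*(-1/3429) = -3566/3429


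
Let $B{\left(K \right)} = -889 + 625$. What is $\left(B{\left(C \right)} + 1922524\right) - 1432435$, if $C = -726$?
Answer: $489825$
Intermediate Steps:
$B{\left(K \right)} = -264$
$\left(B{\left(C \right)} + 1922524\right) - 1432435 = \left(-264 + 1922524\right) - 1432435 = 1922260 - 1432435 = 489825$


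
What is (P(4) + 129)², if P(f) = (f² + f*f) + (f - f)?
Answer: 25921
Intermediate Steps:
P(f) = 2*f² (P(f) = (f² + f²) + 0 = 2*f² + 0 = 2*f²)
(P(4) + 129)² = (2*4² + 129)² = (2*16 + 129)² = (32 + 129)² = 161² = 25921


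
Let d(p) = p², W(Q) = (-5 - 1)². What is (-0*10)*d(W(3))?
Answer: 0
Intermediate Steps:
W(Q) = 36 (W(Q) = (-6)² = 36)
(-0*10)*d(W(3)) = -0*10*36² = -22*0*1296 = 0*1296 = 0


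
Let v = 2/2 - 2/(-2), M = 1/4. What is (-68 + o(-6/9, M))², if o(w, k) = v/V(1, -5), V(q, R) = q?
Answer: 4356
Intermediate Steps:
M = ¼ ≈ 0.25000
v = 2 (v = 2*(½) - 2*(-½) = 1 + 1 = 2)
o(w, k) = 2 (o(w, k) = 2/1 = 2*1 = 2)
(-68 + o(-6/9, M))² = (-68 + 2)² = (-66)² = 4356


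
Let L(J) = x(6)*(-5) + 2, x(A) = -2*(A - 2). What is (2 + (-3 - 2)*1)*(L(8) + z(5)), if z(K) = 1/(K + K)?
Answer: -1263/10 ≈ -126.30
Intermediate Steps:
x(A) = 4 - 2*A (x(A) = -2*(-2 + A) = 4 - 2*A)
L(J) = 42 (L(J) = (4 - 2*6)*(-5) + 2 = (4 - 12)*(-5) + 2 = -8*(-5) + 2 = 40 + 2 = 42)
z(K) = 1/(2*K)
(2 + (-3 - 2)*1)*(L(8) + z(5)) = (2 + (-3 - 2)*1)*(42 + (½)/5) = (2 - 5*1)*(42 + (½)*(⅕)) = (2 - 5)*(42 + ⅒) = -3*421/10 = -1263/10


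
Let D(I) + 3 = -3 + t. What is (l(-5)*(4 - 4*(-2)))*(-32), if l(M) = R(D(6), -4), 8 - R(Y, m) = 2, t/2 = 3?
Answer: -2304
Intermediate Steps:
t = 6 (t = 2*3 = 6)
D(I) = 0 (D(I) = -3 + (-3 + 6) = -3 + 3 = 0)
R(Y, m) = 6 (R(Y, m) = 8 - 1*2 = 8 - 2 = 6)
l(M) = 6
(l(-5)*(4 - 4*(-2)))*(-32) = (6*(4 - 4*(-2)))*(-32) = (6*(4 + 8))*(-32) = (6*12)*(-32) = 72*(-32) = -2304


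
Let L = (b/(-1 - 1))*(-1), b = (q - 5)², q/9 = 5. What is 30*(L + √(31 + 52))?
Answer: 24000 + 30*√83 ≈ 24273.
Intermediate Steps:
q = 45 (q = 9*5 = 45)
b = 1600 (b = (45 - 5)² = 40² = 1600)
L = 800 (L = (1600/(-1 - 1))*(-1) = (1600/(-2))*(-1) = (1600*(-½))*(-1) = -800*(-1) = 800)
30*(L + √(31 + 52)) = 30*(800 + √(31 + 52)) = 30*(800 + √83) = 24000 + 30*√83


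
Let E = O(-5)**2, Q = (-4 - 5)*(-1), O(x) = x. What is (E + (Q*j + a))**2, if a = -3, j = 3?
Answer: 2401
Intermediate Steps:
Q = 9 (Q = -9*(-1) = 9)
E = 25 (E = (-5)**2 = 25)
(E + (Q*j + a))**2 = (25 + (9*3 - 3))**2 = (25 + (27 - 3))**2 = (25 + 24)**2 = 49**2 = 2401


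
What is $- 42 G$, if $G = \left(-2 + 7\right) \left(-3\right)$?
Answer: $630$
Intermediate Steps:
$G = -15$ ($G = 5 \left(-3\right) = -15$)
$- 42 G = \left(-42\right) \left(-15\right) = 630$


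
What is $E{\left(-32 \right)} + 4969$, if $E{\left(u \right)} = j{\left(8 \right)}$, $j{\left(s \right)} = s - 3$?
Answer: $4974$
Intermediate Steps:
$j{\left(s \right)} = -3 + s$ ($j{\left(s \right)} = s - 3 = -3 + s$)
$E{\left(u \right)} = 5$ ($E{\left(u \right)} = -3 + 8 = 5$)
$E{\left(-32 \right)} + 4969 = 5 + 4969 = 4974$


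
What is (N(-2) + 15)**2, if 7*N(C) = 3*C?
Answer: 9801/49 ≈ 200.02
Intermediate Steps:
N(C) = 3*C/7 (N(C) = (3*C)/7 = 3*C/7)
(N(-2) + 15)**2 = ((3/7)*(-2) + 15)**2 = (-6/7 + 15)**2 = (99/7)**2 = 9801/49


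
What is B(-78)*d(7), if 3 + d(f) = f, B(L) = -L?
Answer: 312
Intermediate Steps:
d(f) = -3 + f
B(-78)*d(7) = (-1*(-78))*(-3 + 7) = 78*4 = 312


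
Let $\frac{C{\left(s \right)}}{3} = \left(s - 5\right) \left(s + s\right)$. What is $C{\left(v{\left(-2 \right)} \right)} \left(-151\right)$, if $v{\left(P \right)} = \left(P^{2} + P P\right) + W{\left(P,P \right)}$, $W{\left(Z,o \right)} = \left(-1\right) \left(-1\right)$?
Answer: $-32616$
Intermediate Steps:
$W{\left(Z,o \right)} = 1$
$v{\left(P \right)} = 1 + 2 P^{2}$ ($v{\left(P \right)} = \left(P^{2} + P P\right) + 1 = \left(P^{2} + P^{2}\right) + 1 = 2 P^{2} + 1 = 1 + 2 P^{2}$)
$C{\left(s \right)} = 6 s \left(-5 + s\right)$ ($C{\left(s \right)} = 3 \left(s - 5\right) \left(s + s\right) = 3 \left(-5 + s\right) 2 s = 3 \cdot 2 s \left(-5 + s\right) = 6 s \left(-5 + s\right)$)
$C{\left(v{\left(-2 \right)} \right)} \left(-151\right) = 6 \left(1 + 2 \left(-2\right)^{2}\right) \left(-5 + \left(1 + 2 \left(-2\right)^{2}\right)\right) \left(-151\right) = 6 \left(1 + 2 \cdot 4\right) \left(-5 + \left(1 + 2 \cdot 4\right)\right) \left(-151\right) = 6 \left(1 + 8\right) \left(-5 + \left(1 + 8\right)\right) \left(-151\right) = 6 \cdot 9 \left(-5 + 9\right) \left(-151\right) = 6 \cdot 9 \cdot 4 \left(-151\right) = 216 \left(-151\right) = -32616$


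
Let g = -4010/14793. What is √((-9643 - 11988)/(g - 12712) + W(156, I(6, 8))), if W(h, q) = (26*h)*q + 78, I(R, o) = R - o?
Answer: 11*I*√2347541450919453306/188052626 ≈ 89.623*I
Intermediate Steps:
g = -4010/14793 (g = -4010*1/14793 = -4010/14793 ≈ -0.27107)
W(h, q) = 78 + 26*h*q (W(h, q) = 26*h*q + 78 = 78 + 26*h*q)
√((-9643 - 11988)/(g - 12712) + W(156, I(6, 8))) = √((-9643 - 11988)/(-4010/14793 - 12712) + (78 + 26*156*(6 - 1*8))) = √(-21631/(-188052626/14793) + (78 + 26*156*(6 - 8))) = √(-21631*(-14793/188052626) + (78 + 26*156*(-2))) = √(319987383/188052626 + (78 - 8112)) = √(319987383/188052626 - 8034) = √(-1510494809901/188052626) = 11*I*√2347541450919453306/188052626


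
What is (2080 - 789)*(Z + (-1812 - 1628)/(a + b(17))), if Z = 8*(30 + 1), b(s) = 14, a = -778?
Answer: 62262348/191 ≈ 3.2598e+5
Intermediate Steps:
Z = 248 (Z = 8*31 = 248)
(2080 - 789)*(Z + (-1812 - 1628)/(a + b(17))) = (2080 - 789)*(248 + (-1812 - 1628)/(-778 + 14)) = 1291*(248 - 3440/(-764)) = 1291*(248 - 3440*(-1/764)) = 1291*(248 + 860/191) = 1291*(48228/191) = 62262348/191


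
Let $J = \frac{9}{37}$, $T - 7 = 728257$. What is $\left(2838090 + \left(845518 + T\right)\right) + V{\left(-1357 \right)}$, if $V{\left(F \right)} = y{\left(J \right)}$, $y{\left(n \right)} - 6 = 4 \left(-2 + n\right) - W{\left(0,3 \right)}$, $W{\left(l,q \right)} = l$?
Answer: $\frac{163239226}{37} \approx 4.4119 \cdot 10^{6}$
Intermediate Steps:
$T = 728264$ ($T = 7 + 728257 = 728264$)
$J = \frac{9}{37}$ ($J = 9 \cdot \frac{1}{37} = \frac{9}{37} \approx 0.24324$)
$y{\left(n \right)} = -2 + 4 n$ ($y{\left(n \right)} = 6 + \left(4 \left(-2 + n\right) - 0\right) = 6 + \left(\left(-8 + 4 n\right) + 0\right) = 6 + \left(-8 + 4 n\right) = -2 + 4 n$)
$V{\left(F \right)} = - \frac{38}{37}$ ($V{\left(F \right)} = -2 + 4 \cdot \frac{9}{37} = -2 + \frac{36}{37} = - \frac{38}{37}$)
$\left(2838090 + \left(845518 + T\right)\right) + V{\left(-1357 \right)} = \left(2838090 + \left(845518 + 728264\right)\right) - \frac{38}{37} = \left(2838090 + 1573782\right) - \frac{38}{37} = 4411872 - \frac{38}{37} = \frac{163239226}{37}$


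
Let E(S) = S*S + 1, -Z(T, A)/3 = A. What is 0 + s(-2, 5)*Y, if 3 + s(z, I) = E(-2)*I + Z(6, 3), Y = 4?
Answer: 52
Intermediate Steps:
Z(T, A) = -3*A
E(S) = 1 + S² (E(S) = S² + 1 = 1 + S²)
s(z, I) = -12 + 5*I (s(z, I) = -3 + ((1 + (-2)²)*I - 3*3) = -3 + ((1 + 4)*I - 9) = -3 + (5*I - 9) = -3 + (-9 + 5*I) = -12 + 5*I)
0 + s(-2, 5)*Y = 0 + (-12 + 5*5)*4 = 0 + (-12 + 25)*4 = 0 + 13*4 = 0 + 52 = 52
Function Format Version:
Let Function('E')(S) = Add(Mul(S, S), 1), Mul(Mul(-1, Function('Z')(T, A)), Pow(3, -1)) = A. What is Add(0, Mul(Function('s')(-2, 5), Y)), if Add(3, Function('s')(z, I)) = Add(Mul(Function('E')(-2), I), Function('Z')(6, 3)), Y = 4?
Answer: 52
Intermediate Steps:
Function('Z')(T, A) = Mul(-3, A)
Function('E')(S) = Add(1, Pow(S, 2)) (Function('E')(S) = Add(Pow(S, 2), 1) = Add(1, Pow(S, 2)))
Function('s')(z, I) = Add(-12, Mul(5, I)) (Function('s')(z, I) = Add(-3, Add(Mul(Add(1, Pow(-2, 2)), I), Mul(-3, 3))) = Add(-3, Add(Mul(Add(1, 4), I), -9)) = Add(-3, Add(Mul(5, I), -9)) = Add(-3, Add(-9, Mul(5, I))) = Add(-12, Mul(5, I)))
Add(0, Mul(Function('s')(-2, 5), Y)) = Add(0, Mul(Add(-12, Mul(5, 5)), 4)) = Add(0, Mul(Add(-12, 25), 4)) = Add(0, Mul(13, 4)) = Add(0, 52) = 52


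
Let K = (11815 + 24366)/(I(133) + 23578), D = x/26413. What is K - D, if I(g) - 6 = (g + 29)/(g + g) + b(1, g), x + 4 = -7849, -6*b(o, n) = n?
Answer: 910266321031/496639122377 ≈ 1.8329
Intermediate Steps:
b(o, n) = -n/6
x = -7853 (x = -4 - 7849 = -7853)
D = -7853/26413 ≈ -0.29732
I(g) = 6 - g/6 + (29 + g)/(2*g) (I(g) = 6 + ((g + 29)/(g + g) - g/6) = 6 + ((29 + g)/((2*g)) - g/6) = 6 + ((29 + g)*(1/(2*g)) - g/6) = 6 + ((29 + g)/(2*g) - g/6) = 6 + (-g/6 + (29 + g)/(2*g)) = 6 - g/6 + (29 + g)/(2*g))
K = 28872438/18802829 (K = (11815 + 24366)/((⅙)*(87 + 133*(39 - 1*133))/133 + 23578) = 36181/((⅙)*(1/133)*(87 + 133*(39 - 133)) + 23578) = 36181/((⅙)*(1/133)*(87 + 133*(-94)) + 23578) = 36181/((⅙)*(1/133)*(87 - 12502) + 23578) = 36181/((⅙)*(1/133)*(-12415) + 23578) = 36181/(-12415/798 + 23578) = 36181/(18802829/798) = 36181*(798/18802829) = 28872438/18802829 ≈ 1.5355)
K - D = 28872438/18802829 - 1*(-7853/26413) = 28872438/18802829 + 7853/26413 = 910266321031/496639122377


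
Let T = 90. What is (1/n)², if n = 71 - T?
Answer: 1/361 ≈ 0.0027701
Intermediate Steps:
n = -19 (n = 71 - 1*90 = 71 - 90 = -19)
(1/n)² = (1/(-19))² = (-1/19)² = 1/361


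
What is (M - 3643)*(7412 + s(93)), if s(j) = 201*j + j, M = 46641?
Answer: 1126461604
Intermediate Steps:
s(j) = 202*j
(M - 3643)*(7412 + s(93)) = (46641 - 3643)*(7412 + 202*93) = 42998*(7412 + 18786) = 42998*26198 = 1126461604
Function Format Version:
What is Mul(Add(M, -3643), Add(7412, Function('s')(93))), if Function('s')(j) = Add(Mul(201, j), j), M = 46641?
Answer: 1126461604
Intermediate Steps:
Function('s')(j) = Mul(202, j)
Mul(Add(M, -3643), Add(7412, Function('s')(93))) = Mul(Add(46641, -3643), Add(7412, Mul(202, 93))) = Mul(42998, Add(7412, 18786)) = Mul(42998, 26198) = 1126461604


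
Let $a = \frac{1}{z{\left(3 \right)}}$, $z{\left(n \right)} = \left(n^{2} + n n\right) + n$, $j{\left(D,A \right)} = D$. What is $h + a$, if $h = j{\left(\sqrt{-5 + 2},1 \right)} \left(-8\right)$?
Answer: $\frac{1}{21} - 8 i \sqrt{3} \approx 0.047619 - 13.856 i$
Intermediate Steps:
$z{\left(n \right)} = n + 2 n^{2}$ ($z{\left(n \right)} = \left(n^{2} + n^{2}\right) + n = 2 n^{2} + n = n + 2 n^{2}$)
$a = \frac{1}{21}$ ($a = \frac{1}{3 \left(1 + 2 \cdot 3\right)} = \frac{1}{3 \left(1 + 6\right)} = \frac{1}{3 \cdot 7} = \frac{1}{21} \approx 0.047619$)
$h = - 8 i \sqrt{3}$ ($h = \sqrt{-5 + 2} \left(-8\right) = \sqrt{-3} \left(-8\right) = i \sqrt{3} \left(-8\right) = - 8 i \sqrt{3} \approx - 13.856 i$)
$h + a = - 8 i \sqrt{3} + \frac{1}{21} = \frac{1}{21} - 8 i \sqrt{3}$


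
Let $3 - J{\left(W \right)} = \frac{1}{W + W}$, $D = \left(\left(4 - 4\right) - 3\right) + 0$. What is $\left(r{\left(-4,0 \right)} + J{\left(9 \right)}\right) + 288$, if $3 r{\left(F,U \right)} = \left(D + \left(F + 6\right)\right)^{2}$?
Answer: $\frac{5243}{18} \approx 291.28$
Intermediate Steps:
$D = -3$ ($D = \left(\left(4 - 4\right) - 3\right) + 0 = \left(0 - 3\right) + 0 = -3 + 0 = -3$)
$r{\left(F,U \right)} = \frac{\left(3 + F\right)^{2}}{3}$ ($r{\left(F,U \right)} = \frac{\left(-3 + \left(F + 6\right)\right)^{2}}{3} = \frac{\left(-3 + \left(6 + F\right)\right)^{2}}{3} = \frac{\left(3 + F\right)^{2}}{3}$)
$J{\left(W \right)} = 3 - \frac{1}{2 W}$ ($J{\left(W \right)} = 3 - \frac{1}{W + W} = 3 - \frac{1}{2 W}$)
$\left(r{\left(-4,0 \right)} + J{\left(9 \right)}\right) + 288 = \left(\frac{\left(3 - 4\right)^{2}}{3} + \left(3 - \frac{1}{2 \cdot 9}\right)\right) + 288 = \left(\frac{\left(-1\right)^{2}}{3} + \left(3 - \frac{1}{18}\right)\right) + 288 = \left(\frac{1}{3} \cdot 1 + \left(3 - \frac{1}{18}\right)\right) + 288 = \left(\frac{1}{3} + \frac{53}{18}\right) + 288 = \frac{59}{18} + 288 = \frac{5243}{18}$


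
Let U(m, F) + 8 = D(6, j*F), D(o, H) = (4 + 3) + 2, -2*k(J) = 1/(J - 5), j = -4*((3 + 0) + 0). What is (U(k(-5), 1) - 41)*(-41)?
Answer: 1640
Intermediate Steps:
j = -12 (j = -4*(3 + 0) = -4*3 = -12)
k(J) = -1/(2*(-5 + J)) (k(J) = -1/(2*(J - 5)) = -1/(2*(-5 + J)))
D(o, H) = 9 (D(o, H) = 7 + 2 = 9)
U(m, F) = 1 (U(m, F) = -8 + 9 = 1)
(U(k(-5), 1) - 41)*(-41) = (1 - 41)*(-41) = -40*(-41) = 1640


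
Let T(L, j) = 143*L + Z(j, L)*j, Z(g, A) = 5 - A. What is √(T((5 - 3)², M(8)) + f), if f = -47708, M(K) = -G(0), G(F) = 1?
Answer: I*√47137 ≈ 217.11*I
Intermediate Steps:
M(K) = -1 (M(K) = -1*1 = -1)
T(L, j) = 143*L + j*(5 - L) (T(L, j) = 143*L + (5 - L)*j = 143*L + j*(5 - L))
√(T((5 - 3)², M(8)) + f) = √((143*(5 - 3)² - 1*(-1)*(-5 + (5 - 3)²)) - 47708) = √((143*2² - 1*(-1)*(-5 + 2²)) - 47708) = √((143*4 - 1*(-1)*(-5 + 4)) - 47708) = √((572 - 1*(-1)*(-1)) - 47708) = √((572 - 1) - 47708) = √(571 - 47708) = √(-47137) = I*√47137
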